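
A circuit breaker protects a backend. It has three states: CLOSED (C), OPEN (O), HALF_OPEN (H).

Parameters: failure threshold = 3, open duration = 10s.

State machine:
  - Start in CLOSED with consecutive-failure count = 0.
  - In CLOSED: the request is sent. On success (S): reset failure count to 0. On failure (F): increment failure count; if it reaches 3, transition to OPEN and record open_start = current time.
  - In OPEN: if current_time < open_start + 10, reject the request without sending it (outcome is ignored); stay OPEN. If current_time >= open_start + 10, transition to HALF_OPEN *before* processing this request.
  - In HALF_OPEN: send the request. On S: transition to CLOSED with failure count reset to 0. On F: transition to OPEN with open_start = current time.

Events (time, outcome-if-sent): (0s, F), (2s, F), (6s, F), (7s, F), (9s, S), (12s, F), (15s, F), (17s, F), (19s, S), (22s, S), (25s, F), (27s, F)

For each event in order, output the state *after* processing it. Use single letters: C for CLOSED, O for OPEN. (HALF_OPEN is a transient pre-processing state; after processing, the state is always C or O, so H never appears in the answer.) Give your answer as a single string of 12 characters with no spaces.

Answer: CCOOOOOOOOOO

Derivation:
State after each event:
  event#1 t=0s outcome=F: state=CLOSED
  event#2 t=2s outcome=F: state=CLOSED
  event#3 t=6s outcome=F: state=OPEN
  event#4 t=7s outcome=F: state=OPEN
  event#5 t=9s outcome=S: state=OPEN
  event#6 t=12s outcome=F: state=OPEN
  event#7 t=15s outcome=F: state=OPEN
  event#8 t=17s outcome=F: state=OPEN
  event#9 t=19s outcome=S: state=OPEN
  event#10 t=22s outcome=S: state=OPEN
  event#11 t=25s outcome=F: state=OPEN
  event#12 t=27s outcome=F: state=OPEN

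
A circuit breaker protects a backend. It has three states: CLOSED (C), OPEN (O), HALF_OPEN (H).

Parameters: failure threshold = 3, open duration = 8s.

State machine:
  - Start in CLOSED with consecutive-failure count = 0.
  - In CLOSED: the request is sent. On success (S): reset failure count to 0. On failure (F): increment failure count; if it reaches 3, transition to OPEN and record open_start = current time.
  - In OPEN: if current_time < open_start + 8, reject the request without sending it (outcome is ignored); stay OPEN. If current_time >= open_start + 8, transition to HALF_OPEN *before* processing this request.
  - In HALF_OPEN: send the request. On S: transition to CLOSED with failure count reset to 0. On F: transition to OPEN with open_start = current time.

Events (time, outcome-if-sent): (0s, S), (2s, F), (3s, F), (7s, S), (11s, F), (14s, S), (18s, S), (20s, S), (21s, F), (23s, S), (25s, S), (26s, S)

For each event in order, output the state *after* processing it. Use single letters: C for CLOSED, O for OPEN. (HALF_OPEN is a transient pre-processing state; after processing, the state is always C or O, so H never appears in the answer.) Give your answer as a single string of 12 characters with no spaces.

Answer: CCCCCCCCCCCC

Derivation:
State after each event:
  event#1 t=0s outcome=S: state=CLOSED
  event#2 t=2s outcome=F: state=CLOSED
  event#3 t=3s outcome=F: state=CLOSED
  event#4 t=7s outcome=S: state=CLOSED
  event#5 t=11s outcome=F: state=CLOSED
  event#6 t=14s outcome=S: state=CLOSED
  event#7 t=18s outcome=S: state=CLOSED
  event#8 t=20s outcome=S: state=CLOSED
  event#9 t=21s outcome=F: state=CLOSED
  event#10 t=23s outcome=S: state=CLOSED
  event#11 t=25s outcome=S: state=CLOSED
  event#12 t=26s outcome=S: state=CLOSED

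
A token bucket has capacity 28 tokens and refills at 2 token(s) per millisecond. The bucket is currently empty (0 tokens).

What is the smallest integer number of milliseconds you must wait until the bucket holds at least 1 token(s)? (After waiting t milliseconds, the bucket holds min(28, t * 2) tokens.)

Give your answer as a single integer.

Answer: 1

Derivation:
Need t * 2 >= 1, so t >= 1/2.
Smallest integer t = ceil(1/2) = 1.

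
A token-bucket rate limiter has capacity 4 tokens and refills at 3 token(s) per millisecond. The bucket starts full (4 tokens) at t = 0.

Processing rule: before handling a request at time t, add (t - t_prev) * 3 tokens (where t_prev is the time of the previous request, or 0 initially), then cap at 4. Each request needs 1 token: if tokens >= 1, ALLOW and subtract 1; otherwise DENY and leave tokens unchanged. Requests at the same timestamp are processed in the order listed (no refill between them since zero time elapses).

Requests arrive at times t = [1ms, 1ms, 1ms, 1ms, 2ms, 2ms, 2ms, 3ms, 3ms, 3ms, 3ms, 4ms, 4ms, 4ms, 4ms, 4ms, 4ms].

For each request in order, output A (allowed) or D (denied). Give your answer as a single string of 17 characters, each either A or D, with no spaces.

Simulating step by step:
  req#1 t=1ms: ALLOW
  req#2 t=1ms: ALLOW
  req#3 t=1ms: ALLOW
  req#4 t=1ms: ALLOW
  req#5 t=2ms: ALLOW
  req#6 t=2ms: ALLOW
  req#7 t=2ms: ALLOW
  req#8 t=3ms: ALLOW
  req#9 t=3ms: ALLOW
  req#10 t=3ms: ALLOW
  req#11 t=3ms: DENY
  req#12 t=4ms: ALLOW
  req#13 t=4ms: ALLOW
  req#14 t=4ms: ALLOW
  req#15 t=4ms: DENY
  req#16 t=4ms: DENY
  req#17 t=4ms: DENY

Answer: AAAAAAAAAADAAADDD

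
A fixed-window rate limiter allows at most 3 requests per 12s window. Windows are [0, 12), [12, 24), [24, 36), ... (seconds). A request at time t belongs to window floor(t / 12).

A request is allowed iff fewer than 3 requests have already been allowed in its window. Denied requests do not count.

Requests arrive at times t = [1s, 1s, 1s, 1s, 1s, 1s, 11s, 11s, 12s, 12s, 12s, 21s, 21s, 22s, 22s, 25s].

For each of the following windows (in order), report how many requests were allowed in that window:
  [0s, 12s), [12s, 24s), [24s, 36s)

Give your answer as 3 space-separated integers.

Answer: 3 3 1

Derivation:
Processing requests:
  req#1 t=1s (window 0): ALLOW
  req#2 t=1s (window 0): ALLOW
  req#3 t=1s (window 0): ALLOW
  req#4 t=1s (window 0): DENY
  req#5 t=1s (window 0): DENY
  req#6 t=1s (window 0): DENY
  req#7 t=11s (window 0): DENY
  req#8 t=11s (window 0): DENY
  req#9 t=12s (window 1): ALLOW
  req#10 t=12s (window 1): ALLOW
  req#11 t=12s (window 1): ALLOW
  req#12 t=21s (window 1): DENY
  req#13 t=21s (window 1): DENY
  req#14 t=22s (window 1): DENY
  req#15 t=22s (window 1): DENY
  req#16 t=25s (window 2): ALLOW

Allowed counts by window: 3 3 1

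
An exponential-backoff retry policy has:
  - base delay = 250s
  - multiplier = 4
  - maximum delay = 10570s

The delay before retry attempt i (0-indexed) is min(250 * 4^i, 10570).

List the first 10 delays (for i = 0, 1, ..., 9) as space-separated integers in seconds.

Computing each delay:
  i=0: min(250*4^0, 10570) = 250
  i=1: min(250*4^1, 10570) = 1000
  i=2: min(250*4^2, 10570) = 4000
  i=3: min(250*4^3, 10570) = 10570
  i=4: min(250*4^4, 10570) = 10570
  i=5: min(250*4^5, 10570) = 10570
  i=6: min(250*4^6, 10570) = 10570
  i=7: min(250*4^7, 10570) = 10570
  i=8: min(250*4^8, 10570) = 10570
  i=9: min(250*4^9, 10570) = 10570

Answer: 250 1000 4000 10570 10570 10570 10570 10570 10570 10570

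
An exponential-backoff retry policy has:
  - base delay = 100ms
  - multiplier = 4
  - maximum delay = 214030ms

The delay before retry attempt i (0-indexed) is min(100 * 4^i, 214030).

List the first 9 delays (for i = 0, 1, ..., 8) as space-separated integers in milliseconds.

Answer: 100 400 1600 6400 25600 102400 214030 214030 214030

Derivation:
Computing each delay:
  i=0: min(100*4^0, 214030) = 100
  i=1: min(100*4^1, 214030) = 400
  i=2: min(100*4^2, 214030) = 1600
  i=3: min(100*4^3, 214030) = 6400
  i=4: min(100*4^4, 214030) = 25600
  i=5: min(100*4^5, 214030) = 102400
  i=6: min(100*4^6, 214030) = 214030
  i=7: min(100*4^7, 214030) = 214030
  i=8: min(100*4^8, 214030) = 214030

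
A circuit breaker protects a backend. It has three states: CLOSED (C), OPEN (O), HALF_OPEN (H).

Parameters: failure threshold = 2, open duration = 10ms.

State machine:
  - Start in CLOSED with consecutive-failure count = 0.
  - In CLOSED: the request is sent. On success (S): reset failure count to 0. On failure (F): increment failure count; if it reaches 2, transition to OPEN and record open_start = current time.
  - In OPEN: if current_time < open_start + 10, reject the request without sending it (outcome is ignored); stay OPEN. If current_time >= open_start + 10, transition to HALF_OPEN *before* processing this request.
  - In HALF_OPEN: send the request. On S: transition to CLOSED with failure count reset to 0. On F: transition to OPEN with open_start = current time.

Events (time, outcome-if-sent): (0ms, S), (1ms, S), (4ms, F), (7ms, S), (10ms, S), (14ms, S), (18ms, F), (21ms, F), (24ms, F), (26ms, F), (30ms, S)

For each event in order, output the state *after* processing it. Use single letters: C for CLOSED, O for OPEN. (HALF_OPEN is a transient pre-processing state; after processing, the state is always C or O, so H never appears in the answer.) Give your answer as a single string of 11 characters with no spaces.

State after each event:
  event#1 t=0ms outcome=S: state=CLOSED
  event#2 t=1ms outcome=S: state=CLOSED
  event#3 t=4ms outcome=F: state=CLOSED
  event#4 t=7ms outcome=S: state=CLOSED
  event#5 t=10ms outcome=S: state=CLOSED
  event#6 t=14ms outcome=S: state=CLOSED
  event#7 t=18ms outcome=F: state=CLOSED
  event#8 t=21ms outcome=F: state=OPEN
  event#9 t=24ms outcome=F: state=OPEN
  event#10 t=26ms outcome=F: state=OPEN
  event#11 t=30ms outcome=S: state=OPEN

Answer: CCCCCCCOOOO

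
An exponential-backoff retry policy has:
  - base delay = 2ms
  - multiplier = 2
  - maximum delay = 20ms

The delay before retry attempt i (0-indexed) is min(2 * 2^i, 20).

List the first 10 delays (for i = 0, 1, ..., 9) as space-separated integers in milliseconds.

Computing each delay:
  i=0: min(2*2^0, 20) = 2
  i=1: min(2*2^1, 20) = 4
  i=2: min(2*2^2, 20) = 8
  i=3: min(2*2^3, 20) = 16
  i=4: min(2*2^4, 20) = 20
  i=5: min(2*2^5, 20) = 20
  i=6: min(2*2^6, 20) = 20
  i=7: min(2*2^7, 20) = 20
  i=8: min(2*2^8, 20) = 20
  i=9: min(2*2^9, 20) = 20

Answer: 2 4 8 16 20 20 20 20 20 20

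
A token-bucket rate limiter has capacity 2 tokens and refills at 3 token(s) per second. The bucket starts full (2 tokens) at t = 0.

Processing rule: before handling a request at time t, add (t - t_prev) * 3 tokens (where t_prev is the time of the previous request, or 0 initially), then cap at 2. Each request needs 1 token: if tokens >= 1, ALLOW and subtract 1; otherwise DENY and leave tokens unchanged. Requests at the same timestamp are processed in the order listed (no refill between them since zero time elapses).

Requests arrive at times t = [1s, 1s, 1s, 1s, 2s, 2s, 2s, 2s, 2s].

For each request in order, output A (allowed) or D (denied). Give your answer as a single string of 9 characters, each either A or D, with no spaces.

Answer: AADDAADDD

Derivation:
Simulating step by step:
  req#1 t=1s: ALLOW
  req#2 t=1s: ALLOW
  req#3 t=1s: DENY
  req#4 t=1s: DENY
  req#5 t=2s: ALLOW
  req#6 t=2s: ALLOW
  req#7 t=2s: DENY
  req#8 t=2s: DENY
  req#9 t=2s: DENY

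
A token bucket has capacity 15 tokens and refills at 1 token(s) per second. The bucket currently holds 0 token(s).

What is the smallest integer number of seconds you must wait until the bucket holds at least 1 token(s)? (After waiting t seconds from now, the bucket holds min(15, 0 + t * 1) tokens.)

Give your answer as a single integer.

Answer: 1

Derivation:
Need 0 + t * 1 >= 1, so t >= 1/1.
Smallest integer t = ceil(1/1) = 1.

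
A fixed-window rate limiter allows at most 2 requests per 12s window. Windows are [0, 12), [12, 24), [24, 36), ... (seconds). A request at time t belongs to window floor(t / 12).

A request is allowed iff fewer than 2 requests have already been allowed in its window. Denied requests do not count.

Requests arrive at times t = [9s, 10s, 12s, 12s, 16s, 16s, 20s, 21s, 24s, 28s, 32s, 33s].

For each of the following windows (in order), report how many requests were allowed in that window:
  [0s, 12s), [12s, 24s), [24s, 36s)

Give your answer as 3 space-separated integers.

Answer: 2 2 2

Derivation:
Processing requests:
  req#1 t=9s (window 0): ALLOW
  req#2 t=10s (window 0): ALLOW
  req#3 t=12s (window 1): ALLOW
  req#4 t=12s (window 1): ALLOW
  req#5 t=16s (window 1): DENY
  req#6 t=16s (window 1): DENY
  req#7 t=20s (window 1): DENY
  req#8 t=21s (window 1): DENY
  req#9 t=24s (window 2): ALLOW
  req#10 t=28s (window 2): ALLOW
  req#11 t=32s (window 2): DENY
  req#12 t=33s (window 2): DENY

Allowed counts by window: 2 2 2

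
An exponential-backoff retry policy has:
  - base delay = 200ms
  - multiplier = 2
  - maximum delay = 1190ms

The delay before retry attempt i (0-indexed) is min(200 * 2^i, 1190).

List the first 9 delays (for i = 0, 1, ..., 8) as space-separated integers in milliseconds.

Answer: 200 400 800 1190 1190 1190 1190 1190 1190

Derivation:
Computing each delay:
  i=0: min(200*2^0, 1190) = 200
  i=1: min(200*2^1, 1190) = 400
  i=2: min(200*2^2, 1190) = 800
  i=3: min(200*2^3, 1190) = 1190
  i=4: min(200*2^4, 1190) = 1190
  i=5: min(200*2^5, 1190) = 1190
  i=6: min(200*2^6, 1190) = 1190
  i=7: min(200*2^7, 1190) = 1190
  i=8: min(200*2^8, 1190) = 1190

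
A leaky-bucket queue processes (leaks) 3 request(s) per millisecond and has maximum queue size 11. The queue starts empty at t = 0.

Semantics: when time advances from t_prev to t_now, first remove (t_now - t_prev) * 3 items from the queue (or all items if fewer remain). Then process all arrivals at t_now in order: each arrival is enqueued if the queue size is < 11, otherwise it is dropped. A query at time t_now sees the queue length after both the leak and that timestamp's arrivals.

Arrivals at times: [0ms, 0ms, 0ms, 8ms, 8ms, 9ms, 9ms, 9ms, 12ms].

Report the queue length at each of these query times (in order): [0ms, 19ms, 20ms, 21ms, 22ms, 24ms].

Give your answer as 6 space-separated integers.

Queue lengths at query times:
  query t=0ms: backlog = 3
  query t=19ms: backlog = 0
  query t=20ms: backlog = 0
  query t=21ms: backlog = 0
  query t=22ms: backlog = 0
  query t=24ms: backlog = 0

Answer: 3 0 0 0 0 0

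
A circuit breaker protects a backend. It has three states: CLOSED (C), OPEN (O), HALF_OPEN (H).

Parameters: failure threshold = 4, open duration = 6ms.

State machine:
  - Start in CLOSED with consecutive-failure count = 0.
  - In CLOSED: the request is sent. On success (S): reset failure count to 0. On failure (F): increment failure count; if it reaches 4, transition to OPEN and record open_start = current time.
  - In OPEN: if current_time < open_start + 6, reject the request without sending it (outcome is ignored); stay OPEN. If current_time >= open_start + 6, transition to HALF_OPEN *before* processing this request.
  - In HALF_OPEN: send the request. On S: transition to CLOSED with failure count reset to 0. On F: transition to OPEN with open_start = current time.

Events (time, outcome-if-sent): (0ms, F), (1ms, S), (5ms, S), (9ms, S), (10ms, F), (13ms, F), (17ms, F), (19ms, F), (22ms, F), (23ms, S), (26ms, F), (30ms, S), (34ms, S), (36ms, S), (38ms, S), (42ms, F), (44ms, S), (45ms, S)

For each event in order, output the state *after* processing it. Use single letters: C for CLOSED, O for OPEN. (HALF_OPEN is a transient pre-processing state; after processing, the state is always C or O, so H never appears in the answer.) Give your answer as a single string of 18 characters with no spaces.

Answer: CCCCCCCOOOOOCCCCCC

Derivation:
State after each event:
  event#1 t=0ms outcome=F: state=CLOSED
  event#2 t=1ms outcome=S: state=CLOSED
  event#3 t=5ms outcome=S: state=CLOSED
  event#4 t=9ms outcome=S: state=CLOSED
  event#5 t=10ms outcome=F: state=CLOSED
  event#6 t=13ms outcome=F: state=CLOSED
  event#7 t=17ms outcome=F: state=CLOSED
  event#8 t=19ms outcome=F: state=OPEN
  event#9 t=22ms outcome=F: state=OPEN
  event#10 t=23ms outcome=S: state=OPEN
  event#11 t=26ms outcome=F: state=OPEN
  event#12 t=30ms outcome=S: state=OPEN
  event#13 t=34ms outcome=S: state=CLOSED
  event#14 t=36ms outcome=S: state=CLOSED
  event#15 t=38ms outcome=S: state=CLOSED
  event#16 t=42ms outcome=F: state=CLOSED
  event#17 t=44ms outcome=S: state=CLOSED
  event#18 t=45ms outcome=S: state=CLOSED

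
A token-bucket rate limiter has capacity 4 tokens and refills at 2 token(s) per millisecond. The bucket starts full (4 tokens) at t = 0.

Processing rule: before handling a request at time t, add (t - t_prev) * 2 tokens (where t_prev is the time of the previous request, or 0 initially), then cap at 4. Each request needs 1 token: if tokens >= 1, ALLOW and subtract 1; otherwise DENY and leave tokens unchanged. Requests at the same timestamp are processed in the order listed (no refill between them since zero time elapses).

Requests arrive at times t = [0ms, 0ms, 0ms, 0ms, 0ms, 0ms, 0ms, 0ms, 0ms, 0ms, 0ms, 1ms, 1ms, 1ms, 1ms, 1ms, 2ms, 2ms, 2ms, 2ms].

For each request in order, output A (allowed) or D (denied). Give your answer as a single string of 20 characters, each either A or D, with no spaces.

Simulating step by step:
  req#1 t=0ms: ALLOW
  req#2 t=0ms: ALLOW
  req#3 t=0ms: ALLOW
  req#4 t=0ms: ALLOW
  req#5 t=0ms: DENY
  req#6 t=0ms: DENY
  req#7 t=0ms: DENY
  req#8 t=0ms: DENY
  req#9 t=0ms: DENY
  req#10 t=0ms: DENY
  req#11 t=0ms: DENY
  req#12 t=1ms: ALLOW
  req#13 t=1ms: ALLOW
  req#14 t=1ms: DENY
  req#15 t=1ms: DENY
  req#16 t=1ms: DENY
  req#17 t=2ms: ALLOW
  req#18 t=2ms: ALLOW
  req#19 t=2ms: DENY
  req#20 t=2ms: DENY

Answer: AAAADDDDDDDAADDDAADD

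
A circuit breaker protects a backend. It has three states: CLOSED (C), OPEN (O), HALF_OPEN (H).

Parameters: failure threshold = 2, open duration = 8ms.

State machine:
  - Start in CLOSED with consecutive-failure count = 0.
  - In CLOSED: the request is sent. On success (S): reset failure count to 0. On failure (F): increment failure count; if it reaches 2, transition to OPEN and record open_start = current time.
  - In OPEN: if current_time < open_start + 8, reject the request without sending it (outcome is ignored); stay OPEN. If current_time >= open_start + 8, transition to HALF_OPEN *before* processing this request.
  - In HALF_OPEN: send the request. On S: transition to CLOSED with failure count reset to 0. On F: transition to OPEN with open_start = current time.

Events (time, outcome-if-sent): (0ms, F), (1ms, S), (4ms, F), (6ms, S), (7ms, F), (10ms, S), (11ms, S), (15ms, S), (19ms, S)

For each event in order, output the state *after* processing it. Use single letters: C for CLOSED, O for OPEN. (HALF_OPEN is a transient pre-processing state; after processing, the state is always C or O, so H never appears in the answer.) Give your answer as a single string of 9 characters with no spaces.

State after each event:
  event#1 t=0ms outcome=F: state=CLOSED
  event#2 t=1ms outcome=S: state=CLOSED
  event#3 t=4ms outcome=F: state=CLOSED
  event#4 t=6ms outcome=S: state=CLOSED
  event#5 t=7ms outcome=F: state=CLOSED
  event#6 t=10ms outcome=S: state=CLOSED
  event#7 t=11ms outcome=S: state=CLOSED
  event#8 t=15ms outcome=S: state=CLOSED
  event#9 t=19ms outcome=S: state=CLOSED

Answer: CCCCCCCCC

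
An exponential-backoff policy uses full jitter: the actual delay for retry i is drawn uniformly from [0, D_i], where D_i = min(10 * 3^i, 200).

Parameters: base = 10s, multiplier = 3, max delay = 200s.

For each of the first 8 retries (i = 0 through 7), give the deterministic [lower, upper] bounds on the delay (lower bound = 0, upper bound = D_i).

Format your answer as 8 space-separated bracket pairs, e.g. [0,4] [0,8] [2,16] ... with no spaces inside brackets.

Computing bounds per retry:
  i=0: D_i=min(10*3^0,200)=10, bounds=[0,10]
  i=1: D_i=min(10*3^1,200)=30, bounds=[0,30]
  i=2: D_i=min(10*3^2,200)=90, bounds=[0,90]
  i=3: D_i=min(10*3^3,200)=200, bounds=[0,200]
  i=4: D_i=min(10*3^4,200)=200, bounds=[0,200]
  i=5: D_i=min(10*3^5,200)=200, bounds=[0,200]
  i=6: D_i=min(10*3^6,200)=200, bounds=[0,200]
  i=7: D_i=min(10*3^7,200)=200, bounds=[0,200]

Answer: [0,10] [0,30] [0,90] [0,200] [0,200] [0,200] [0,200] [0,200]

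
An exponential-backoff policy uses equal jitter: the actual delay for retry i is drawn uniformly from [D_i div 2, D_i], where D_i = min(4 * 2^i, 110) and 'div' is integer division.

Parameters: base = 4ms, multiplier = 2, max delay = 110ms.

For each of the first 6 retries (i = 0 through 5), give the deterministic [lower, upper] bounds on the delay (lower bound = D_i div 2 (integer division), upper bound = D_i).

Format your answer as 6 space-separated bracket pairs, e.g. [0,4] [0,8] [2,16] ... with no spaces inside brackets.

Computing bounds per retry:
  i=0: D_i=min(4*2^0,110)=4, bounds=[2,4]
  i=1: D_i=min(4*2^1,110)=8, bounds=[4,8]
  i=2: D_i=min(4*2^2,110)=16, bounds=[8,16]
  i=3: D_i=min(4*2^3,110)=32, bounds=[16,32]
  i=4: D_i=min(4*2^4,110)=64, bounds=[32,64]
  i=5: D_i=min(4*2^5,110)=110, bounds=[55,110]

Answer: [2,4] [4,8] [8,16] [16,32] [32,64] [55,110]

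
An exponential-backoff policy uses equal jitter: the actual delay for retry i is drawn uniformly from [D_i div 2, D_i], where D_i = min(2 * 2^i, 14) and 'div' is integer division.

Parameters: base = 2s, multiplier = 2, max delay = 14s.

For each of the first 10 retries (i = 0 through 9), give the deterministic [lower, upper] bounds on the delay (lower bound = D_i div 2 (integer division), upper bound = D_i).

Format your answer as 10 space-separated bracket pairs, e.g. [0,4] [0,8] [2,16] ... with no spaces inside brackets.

Computing bounds per retry:
  i=0: D_i=min(2*2^0,14)=2, bounds=[1,2]
  i=1: D_i=min(2*2^1,14)=4, bounds=[2,4]
  i=2: D_i=min(2*2^2,14)=8, bounds=[4,8]
  i=3: D_i=min(2*2^3,14)=14, bounds=[7,14]
  i=4: D_i=min(2*2^4,14)=14, bounds=[7,14]
  i=5: D_i=min(2*2^5,14)=14, bounds=[7,14]
  i=6: D_i=min(2*2^6,14)=14, bounds=[7,14]
  i=7: D_i=min(2*2^7,14)=14, bounds=[7,14]
  i=8: D_i=min(2*2^8,14)=14, bounds=[7,14]
  i=9: D_i=min(2*2^9,14)=14, bounds=[7,14]

Answer: [1,2] [2,4] [4,8] [7,14] [7,14] [7,14] [7,14] [7,14] [7,14] [7,14]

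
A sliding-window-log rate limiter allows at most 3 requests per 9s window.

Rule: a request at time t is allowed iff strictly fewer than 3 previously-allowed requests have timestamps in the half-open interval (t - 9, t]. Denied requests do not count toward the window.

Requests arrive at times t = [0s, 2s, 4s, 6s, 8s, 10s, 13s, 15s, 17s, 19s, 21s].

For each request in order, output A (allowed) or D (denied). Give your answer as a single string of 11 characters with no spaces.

Tracking allowed requests in the window:
  req#1 t=0s: ALLOW
  req#2 t=2s: ALLOW
  req#3 t=4s: ALLOW
  req#4 t=6s: DENY
  req#5 t=8s: DENY
  req#6 t=10s: ALLOW
  req#7 t=13s: ALLOW
  req#8 t=15s: ALLOW
  req#9 t=17s: DENY
  req#10 t=19s: ALLOW
  req#11 t=21s: DENY

Answer: AAADDAAADAD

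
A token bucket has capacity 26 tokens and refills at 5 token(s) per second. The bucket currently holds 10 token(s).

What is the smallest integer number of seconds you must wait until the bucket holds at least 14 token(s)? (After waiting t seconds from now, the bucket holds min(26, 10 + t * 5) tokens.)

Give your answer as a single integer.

Need 10 + t * 5 >= 14, so t >= 4/5.
Smallest integer t = ceil(4/5) = 1.

Answer: 1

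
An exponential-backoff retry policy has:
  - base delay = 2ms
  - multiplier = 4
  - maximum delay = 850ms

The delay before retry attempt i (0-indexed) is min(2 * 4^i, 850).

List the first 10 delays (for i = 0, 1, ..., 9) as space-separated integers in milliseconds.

Computing each delay:
  i=0: min(2*4^0, 850) = 2
  i=1: min(2*4^1, 850) = 8
  i=2: min(2*4^2, 850) = 32
  i=3: min(2*4^3, 850) = 128
  i=4: min(2*4^4, 850) = 512
  i=5: min(2*4^5, 850) = 850
  i=6: min(2*4^6, 850) = 850
  i=7: min(2*4^7, 850) = 850
  i=8: min(2*4^8, 850) = 850
  i=9: min(2*4^9, 850) = 850

Answer: 2 8 32 128 512 850 850 850 850 850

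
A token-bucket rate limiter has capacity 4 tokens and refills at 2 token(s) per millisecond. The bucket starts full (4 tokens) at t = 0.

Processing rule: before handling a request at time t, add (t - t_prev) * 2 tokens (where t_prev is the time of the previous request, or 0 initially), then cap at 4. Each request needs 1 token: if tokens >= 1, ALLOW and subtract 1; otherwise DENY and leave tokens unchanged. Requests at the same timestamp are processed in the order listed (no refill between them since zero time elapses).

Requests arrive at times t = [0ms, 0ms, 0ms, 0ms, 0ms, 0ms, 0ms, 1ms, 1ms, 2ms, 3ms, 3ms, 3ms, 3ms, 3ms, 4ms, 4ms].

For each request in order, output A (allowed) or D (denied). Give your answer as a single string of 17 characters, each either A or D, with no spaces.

Answer: AAAADDDAAAAAADDAA

Derivation:
Simulating step by step:
  req#1 t=0ms: ALLOW
  req#2 t=0ms: ALLOW
  req#3 t=0ms: ALLOW
  req#4 t=0ms: ALLOW
  req#5 t=0ms: DENY
  req#6 t=0ms: DENY
  req#7 t=0ms: DENY
  req#8 t=1ms: ALLOW
  req#9 t=1ms: ALLOW
  req#10 t=2ms: ALLOW
  req#11 t=3ms: ALLOW
  req#12 t=3ms: ALLOW
  req#13 t=3ms: ALLOW
  req#14 t=3ms: DENY
  req#15 t=3ms: DENY
  req#16 t=4ms: ALLOW
  req#17 t=4ms: ALLOW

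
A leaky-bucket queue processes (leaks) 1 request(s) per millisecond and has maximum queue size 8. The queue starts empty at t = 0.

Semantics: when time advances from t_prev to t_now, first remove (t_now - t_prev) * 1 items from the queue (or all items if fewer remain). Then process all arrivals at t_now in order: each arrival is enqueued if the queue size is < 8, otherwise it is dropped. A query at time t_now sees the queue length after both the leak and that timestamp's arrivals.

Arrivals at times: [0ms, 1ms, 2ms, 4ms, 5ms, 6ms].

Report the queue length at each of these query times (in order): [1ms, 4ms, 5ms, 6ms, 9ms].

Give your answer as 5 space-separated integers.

Queue lengths at query times:
  query t=1ms: backlog = 1
  query t=4ms: backlog = 1
  query t=5ms: backlog = 1
  query t=6ms: backlog = 1
  query t=9ms: backlog = 0

Answer: 1 1 1 1 0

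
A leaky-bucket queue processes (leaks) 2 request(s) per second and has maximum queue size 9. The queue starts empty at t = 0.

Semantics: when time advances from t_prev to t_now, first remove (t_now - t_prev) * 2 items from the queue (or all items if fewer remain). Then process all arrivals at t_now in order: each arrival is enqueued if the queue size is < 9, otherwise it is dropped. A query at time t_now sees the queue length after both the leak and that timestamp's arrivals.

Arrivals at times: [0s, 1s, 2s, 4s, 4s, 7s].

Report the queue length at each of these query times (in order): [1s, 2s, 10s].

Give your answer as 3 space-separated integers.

Queue lengths at query times:
  query t=1s: backlog = 1
  query t=2s: backlog = 1
  query t=10s: backlog = 0

Answer: 1 1 0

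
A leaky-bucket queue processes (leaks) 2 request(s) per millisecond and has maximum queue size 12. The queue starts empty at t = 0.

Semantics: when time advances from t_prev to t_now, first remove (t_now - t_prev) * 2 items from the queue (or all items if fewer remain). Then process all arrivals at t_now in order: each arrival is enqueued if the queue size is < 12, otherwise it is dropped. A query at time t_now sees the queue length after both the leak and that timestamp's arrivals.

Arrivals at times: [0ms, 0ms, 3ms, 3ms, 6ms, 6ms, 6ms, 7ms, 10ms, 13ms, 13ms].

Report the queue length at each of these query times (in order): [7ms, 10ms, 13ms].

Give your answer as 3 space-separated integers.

Queue lengths at query times:
  query t=7ms: backlog = 2
  query t=10ms: backlog = 1
  query t=13ms: backlog = 2

Answer: 2 1 2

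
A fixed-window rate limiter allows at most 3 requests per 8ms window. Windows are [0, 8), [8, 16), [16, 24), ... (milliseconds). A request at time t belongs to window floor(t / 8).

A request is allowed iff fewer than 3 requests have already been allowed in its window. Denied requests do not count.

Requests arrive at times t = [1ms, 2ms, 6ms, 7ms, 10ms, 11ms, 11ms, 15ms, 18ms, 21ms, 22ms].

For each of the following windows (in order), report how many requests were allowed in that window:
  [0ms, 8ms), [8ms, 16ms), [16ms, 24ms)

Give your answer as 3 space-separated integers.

Answer: 3 3 3

Derivation:
Processing requests:
  req#1 t=1ms (window 0): ALLOW
  req#2 t=2ms (window 0): ALLOW
  req#3 t=6ms (window 0): ALLOW
  req#4 t=7ms (window 0): DENY
  req#5 t=10ms (window 1): ALLOW
  req#6 t=11ms (window 1): ALLOW
  req#7 t=11ms (window 1): ALLOW
  req#8 t=15ms (window 1): DENY
  req#9 t=18ms (window 2): ALLOW
  req#10 t=21ms (window 2): ALLOW
  req#11 t=22ms (window 2): ALLOW

Allowed counts by window: 3 3 3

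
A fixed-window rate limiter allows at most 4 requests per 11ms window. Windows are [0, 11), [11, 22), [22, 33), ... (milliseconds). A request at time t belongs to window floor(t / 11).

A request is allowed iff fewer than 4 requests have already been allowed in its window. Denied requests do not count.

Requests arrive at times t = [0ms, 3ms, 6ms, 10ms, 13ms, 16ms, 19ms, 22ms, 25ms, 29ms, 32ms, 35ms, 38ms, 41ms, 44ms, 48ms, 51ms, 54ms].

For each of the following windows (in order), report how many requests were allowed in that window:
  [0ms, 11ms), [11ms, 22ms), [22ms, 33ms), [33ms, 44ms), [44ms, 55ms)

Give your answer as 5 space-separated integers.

Processing requests:
  req#1 t=0ms (window 0): ALLOW
  req#2 t=3ms (window 0): ALLOW
  req#3 t=6ms (window 0): ALLOW
  req#4 t=10ms (window 0): ALLOW
  req#5 t=13ms (window 1): ALLOW
  req#6 t=16ms (window 1): ALLOW
  req#7 t=19ms (window 1): ALLOW
  req#8 t=22ms (window 2): ALLOW
  req#9 t=25ms (window 2): ALLOW
  req#10 t=29ms (window 2): ALLOW
  req#11 t=32ms (window 2): ALLOW
  req#12 t=35ms (window 3): ALLOW
  req#13 t=38ms (window 3): ALLOW
  req#14 t=41ms (window 3): ALLOW
  req#15 t=44ms (window 4): ALLOW
  req#16 t=48ms (window 4): ALLOW
  req#17 t=51ms (window 4): ALLOW
  req#18 t=54ms (window 4): ALLOW

Allowed counts by window: 4 3 4 3 4

Answer: 4 3 4 3 4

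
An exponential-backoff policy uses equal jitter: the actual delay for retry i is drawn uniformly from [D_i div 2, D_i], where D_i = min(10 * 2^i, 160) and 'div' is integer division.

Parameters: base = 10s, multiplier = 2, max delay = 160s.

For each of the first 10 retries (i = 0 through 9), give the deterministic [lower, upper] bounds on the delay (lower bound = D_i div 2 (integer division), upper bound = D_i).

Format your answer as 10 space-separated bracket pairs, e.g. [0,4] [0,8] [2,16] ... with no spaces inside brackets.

Answer: [5,10] [10,20] [20,40] [40,80] [80,160] [80,160] [80,160] [80,160] [80,160] [80,160]

Derivation:
Computing bounds per retry:
  i=0: D_i=min(10*2^0,160)=10, bounds=[5,10]
  i=1: D_i=min(10*2^1,160)=20, bounds=[10,20]
  i=2: D_i=min(10*2^2,160)=40, bounds=[20,40]
  i=3: D_i=min(10*2^3,160)=80, bounds=[40,80]
  i=4: D_i=min(10*2^4,160)=160, bounds=[80,160]
  i=5: D_i=min(10*2^5,160)=160, bounds=[80,160]
  i=6: D_i=min(10*2^6,160)=160, bounds=[80,160]
  i=7: D_i=min(10*2^7,160)=160, bounds=[80,160]
  i=8: D_i=min(10*2^8,160)=160, bounds=[80,160]
  i=9: D_i=min(10*2^9,160)=160, bounds=[80,160]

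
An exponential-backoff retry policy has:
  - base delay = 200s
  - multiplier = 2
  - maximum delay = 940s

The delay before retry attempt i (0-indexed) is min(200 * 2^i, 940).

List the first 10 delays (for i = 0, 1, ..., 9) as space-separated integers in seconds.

Computing each delay:
  i=0: min(200*2^0, 940) = 200
  i=1: min(200*2^1, 940) = 400
  i=2: min(200*2^2, 940) = 800
  i=3: min(200*2^3, 940) = 940
  i=4: min(200*2^4, 940) = 940
  i=5: min(200*2^5, 940) = 940
  i=6: min(200*2^6, 940) = 940
  i=7: min(200*2^7, 940) = 940
  i=8: min(200*2^8, 940) = 940
  i=9: min(200*2^9, 940) = 940

Answer: 200 400 800 940 940 940 940 940 940 940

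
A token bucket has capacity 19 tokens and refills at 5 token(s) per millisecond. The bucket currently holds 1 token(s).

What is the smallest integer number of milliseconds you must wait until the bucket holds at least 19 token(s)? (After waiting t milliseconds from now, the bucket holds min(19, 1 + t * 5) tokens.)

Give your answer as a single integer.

Need 1 + t * 5 >= 19, so t >= 18/5.
Smallest integer t = ceil(18/5) = 4.

Answer: 4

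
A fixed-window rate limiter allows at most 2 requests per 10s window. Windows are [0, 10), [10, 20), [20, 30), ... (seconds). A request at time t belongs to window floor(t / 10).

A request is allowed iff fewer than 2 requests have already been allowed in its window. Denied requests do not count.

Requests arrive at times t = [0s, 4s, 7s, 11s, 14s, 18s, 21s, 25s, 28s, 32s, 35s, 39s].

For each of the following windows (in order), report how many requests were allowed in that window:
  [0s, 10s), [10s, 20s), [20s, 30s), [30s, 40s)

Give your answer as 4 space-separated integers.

Processing requests:
  req#1 t=0s (window 0): ALLOW
  req#2 t=4s (window 0): ALLOW
  req#3 t=7s (window 0): DENY
  req#4 t=11s (window 1): ALLOW
  req#5 t=14s (window 1): ALLOW
  req#6 t=18s (window 1): DENY
  req#7 t=21s (window 2): ALLOW
  req#8 t=25s (window 2): ALLOW
  req#9 t=28s (window 2): DENY
  req#10 t=32s (window 3): ALLOW
  req#11 t=35s (window 3): ALLOW
  req#12 t=39s (window 3): DENY

Allowed counts by window: 2 2 2 2

Answer: 2 2 2 2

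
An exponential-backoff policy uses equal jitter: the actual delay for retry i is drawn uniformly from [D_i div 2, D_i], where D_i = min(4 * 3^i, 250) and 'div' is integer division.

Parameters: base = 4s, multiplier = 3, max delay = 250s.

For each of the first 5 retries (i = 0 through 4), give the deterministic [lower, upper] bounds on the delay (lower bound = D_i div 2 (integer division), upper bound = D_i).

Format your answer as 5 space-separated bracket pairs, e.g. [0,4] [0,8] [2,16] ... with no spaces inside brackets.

Answer: [2,4] [6,12] [18,36] [54,108] [125,250]

Derivation:
Computing bounds per retry:
  i=0: D_i=min(4*3^0,250)=4, bounds=[2,4]
  i=1: D_i=min(4*3^1,250)=12, bounds=[6,12]
  i=2: D_i=min(4*3^2,250)=36, bounds=[18,36]
  i=3: D_i=min(4*3^3,250)=108, bounds=[54,108]
  i=4: D_i=min(4*3^4,250)=250, bounds=[125,250]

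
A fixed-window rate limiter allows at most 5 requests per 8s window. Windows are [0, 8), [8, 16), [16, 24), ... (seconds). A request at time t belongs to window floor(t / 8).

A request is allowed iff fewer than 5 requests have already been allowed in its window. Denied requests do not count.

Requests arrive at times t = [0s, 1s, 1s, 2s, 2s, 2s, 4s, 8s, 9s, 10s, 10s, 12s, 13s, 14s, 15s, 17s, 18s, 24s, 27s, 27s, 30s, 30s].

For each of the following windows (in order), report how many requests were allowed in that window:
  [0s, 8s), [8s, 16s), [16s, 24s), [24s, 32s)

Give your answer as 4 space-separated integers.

Answer: 5 5 2 5

Derivation:
Processing requests:
  req#1 t=0s (window 0): ALLOW
  req#2 t=1s (window 0): ALLOW
  req#3 t=1s (window 0): ALLOW
  req#4 t=2s (window 0): ALLOW
  req#5 t=2s (window 0): ALLOW
  req#6 t=2s (window 0): DENY
  req#7 t=4s (window 0): DENY
  req#8 t=8s (window 1): ALLOW
  req#9 t=9s (window 1): ALLOW
  req#10 t=10s (window 1): ALLOW
  req#11 t=10s (window 1): ALLOW
  req#12 t=12s (window 1): ALLOW
  req#13 t=13s (window 1): DENY
  req#14 t=14s (window 1): DENY
  req#15 t=15s (window 1): DENY
  req#16 t=17s (window 2): ALLOW
  req#17 t=18s (window 2): ALLOW
  req#18 t=24s (window 3): ALLOW
  req#19 t=27s (window 3): ALLOW
  req#20 t=27s (window 3): ALLOW
  req#21 t=30s (window 3): ALLOW
  req#22 t=30s (window 3): ALLOW

Allowed counts by window: 5 5 2 5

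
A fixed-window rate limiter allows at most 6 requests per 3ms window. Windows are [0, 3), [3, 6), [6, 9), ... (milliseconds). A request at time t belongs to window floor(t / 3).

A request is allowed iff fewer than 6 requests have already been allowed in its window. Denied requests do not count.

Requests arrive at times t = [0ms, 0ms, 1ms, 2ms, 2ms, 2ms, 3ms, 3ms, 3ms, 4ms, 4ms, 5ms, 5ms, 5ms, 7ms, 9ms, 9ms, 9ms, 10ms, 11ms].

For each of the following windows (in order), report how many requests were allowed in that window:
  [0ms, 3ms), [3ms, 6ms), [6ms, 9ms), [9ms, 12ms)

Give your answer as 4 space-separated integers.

Processing requests:
  req#1 t=0ms (window 0): ALLOW
  req#2 t=0ms (window 0): ALLOW
  req#3 t=1ms (window 0): ALLOW
  req#4 t=2ms (window 0): ALLOW
  req#5 t=2ms (window 0): ALLOW
  req#6 t=2ms (window 0): ALLOW
  req#7 t=3ms (window 1): ALLOW
  req#8 t=3ms (window 1): ALLOW
  req#9 t=3ms (window 1): ALLOW
  req#10 t=4ms (window 1): ALLOW
  req#11 t=4ms (window 1): ALLOW
  req#12 t=5ms (window 1): ALLOW
  req#13 t=5ms (window 1): DENY
  req#14 t=5ms (window 1): DENY
  req#15 t=7ms (window 2): ALLOW
  req#16 t=9ms (window 3): ALLOW
  req#17 t=9ms (window 3): ALLOW
  req#18 t=9ms (window 3): ALLOW
  req#19 t=10ms (window 3): ALLOW
  req#20 t=11ms (window 3): ALLOW

Allowed counts by window: 6 6 1 5

Answer: 6 6 1 5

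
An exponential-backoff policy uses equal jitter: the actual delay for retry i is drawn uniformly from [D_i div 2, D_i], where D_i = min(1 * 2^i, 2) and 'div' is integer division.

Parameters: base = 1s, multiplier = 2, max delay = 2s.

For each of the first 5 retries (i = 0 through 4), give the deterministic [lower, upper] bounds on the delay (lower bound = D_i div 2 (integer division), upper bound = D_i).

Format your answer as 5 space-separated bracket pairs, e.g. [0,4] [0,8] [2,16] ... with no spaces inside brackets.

Answer: [0,1] [1,2] [1,2] [1,2] [1,2]

Derivation:
Computing bounds per retry:
  i=0: D_i=min(1*2^0,2)=1, bounds=[0,1]
  i=1: D_i=min(1*2^1,2)=2, bounds=[1,2]
  i=2: D_i=min(1*2^2,2)=2, bounds=[1,2]
  i=3: D_i=min(1*2^3,2)=2, bounds=[1,2]
  i=4: D_i=min(1*2^4,2)=2, bounds=[1,2]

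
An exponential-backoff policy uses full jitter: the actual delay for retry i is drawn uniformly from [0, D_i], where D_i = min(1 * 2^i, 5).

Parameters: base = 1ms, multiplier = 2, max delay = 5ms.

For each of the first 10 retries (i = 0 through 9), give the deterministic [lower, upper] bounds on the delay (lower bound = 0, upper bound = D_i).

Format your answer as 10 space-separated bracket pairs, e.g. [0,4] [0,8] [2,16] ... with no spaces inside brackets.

Computing bounds per retry:
  i=0: D_i=min(1*2^0,5)=1, bounds=[0,1]
  i=1: D_i=min(1*2^1,5)=2, bounds=[0,2]
  i=2: D_i=min(1*2^2,5)=4, bounds=[0,4]
  i=3: D_i=min(1*2^3,5)=5, bounds=[0,5]
  i=4: D_i=min(1*2^4,5)=5, bounds=[0,5]
  i=5: D_i=min(1*2^5,5)=5, bounds=[0,5]
  i=6: D_i=min(1*2^6,5)=5, bounds=[0,5]
  i=7: D_i=min(1*2^7,5)=5, bounds=[0,5]
  i=8: D_i=min(1*2^8,5)=5, bounds=[0,5]
  i=9: D_i=min(1*2^9,5)=5, bounds=[0,5]

Answer: [0,1] [0,2] [0,4] [0,5] [0,5] [0,5] [0,5] [0,5] [0,5] [0,5]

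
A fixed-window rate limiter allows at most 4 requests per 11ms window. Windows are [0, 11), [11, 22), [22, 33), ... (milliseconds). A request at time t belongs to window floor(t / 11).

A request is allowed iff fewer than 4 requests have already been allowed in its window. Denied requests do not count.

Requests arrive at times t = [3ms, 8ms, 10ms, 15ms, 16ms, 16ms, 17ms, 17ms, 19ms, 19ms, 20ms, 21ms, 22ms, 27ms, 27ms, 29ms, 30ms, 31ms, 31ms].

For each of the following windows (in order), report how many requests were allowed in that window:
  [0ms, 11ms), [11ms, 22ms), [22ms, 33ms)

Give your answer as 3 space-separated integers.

Answer: 3 4 4

Derivation:
Processing requests:
  req#1 t=3ms (window 0): ALLOW
  req#2 t=8ms (window 0): ALLOW
  req#3 t=10ms (window 0): ALLOW
  req#4 t=15ms (window 1): ALLOW
  req#5 t=16ms (window 1): ALLOW
  req#6 t=16ms (window 1): ALLOW
  req#7 t=17ms (window 1): ALLOW
  req#8 t=17ms (window 1): DENY
  req#9 t=19ms (window 1): DENY
  req#10 t=19ms (window 1): DENY
  req#11 t=20ms (window 1): DENY
  req#12 t=21ms (window 1): DENY
  req#13 t=22ms (window 2): ALLOW
  req#14 t=27ms (window 2): ALLOW
  req#15 t=27ms (window 2): ALLOW
  req#16 t=29ms (window 2): ALLOW
  req#17 t=30ms (window 2): DENY
  req#18 t=31ms (window 2): DENY
  req#19 t=31ms (window 2): DENY

Allowed counts by window: 3 4 4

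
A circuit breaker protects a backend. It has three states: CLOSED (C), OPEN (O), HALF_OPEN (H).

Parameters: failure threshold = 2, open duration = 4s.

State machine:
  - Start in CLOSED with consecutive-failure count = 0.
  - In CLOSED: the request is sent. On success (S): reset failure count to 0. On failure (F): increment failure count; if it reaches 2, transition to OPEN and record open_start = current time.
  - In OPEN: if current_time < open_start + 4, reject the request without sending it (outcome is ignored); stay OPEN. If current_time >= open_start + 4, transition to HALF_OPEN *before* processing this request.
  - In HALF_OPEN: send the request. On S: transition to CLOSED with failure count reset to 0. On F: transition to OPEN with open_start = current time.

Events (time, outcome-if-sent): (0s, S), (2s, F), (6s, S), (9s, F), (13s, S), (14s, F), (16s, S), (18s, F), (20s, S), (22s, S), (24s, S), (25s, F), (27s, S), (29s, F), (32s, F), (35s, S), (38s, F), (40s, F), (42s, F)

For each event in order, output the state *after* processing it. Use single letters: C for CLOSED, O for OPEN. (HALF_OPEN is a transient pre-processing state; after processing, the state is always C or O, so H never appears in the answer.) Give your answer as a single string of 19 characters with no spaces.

Answer: CCCCCCCCCCCCCCOOOOO

Derivation:
State after each event:
  event#1 t=0s outcome=S: state=CLOSED
  event#2 t=2s outcome=F: state=CLOSED
  event#3 t=6s outcome=S: state=CLOSED
  event#4 t=9s outcome=F: state=CLOSED
  event#5 t=13s outcome=S: state=CLOSED
  event#6 t=14s outcome=F: state=CLOSED
  event#7 t=16s outcome=S: state=CLOSED
  event#8 t=18s outcome=F: state=CLOSED
  event#9 t=20s outcome=S: state=CLOSED
  event#10 t=22s outcome=S: state=CLOSED
  event#11 t=24s outcome=S: state=CLOSED
  event#12 t=25s outcome=F: state=CLOSED
  event#13 t=27s outcome=S: state=CLOSED
  event#14 t=29s outcome=F: state=CLOSED
  event#15 t=32s outcome=F: state=OPEN
  event#16 t=35s outcome=S: state=OPEN
  event#17 t=38s outcome=F: state=OPEN
  event#18 t=40s outcome=F: state=OPEN
  event#19 t=42s outcome=F: state=OPEN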